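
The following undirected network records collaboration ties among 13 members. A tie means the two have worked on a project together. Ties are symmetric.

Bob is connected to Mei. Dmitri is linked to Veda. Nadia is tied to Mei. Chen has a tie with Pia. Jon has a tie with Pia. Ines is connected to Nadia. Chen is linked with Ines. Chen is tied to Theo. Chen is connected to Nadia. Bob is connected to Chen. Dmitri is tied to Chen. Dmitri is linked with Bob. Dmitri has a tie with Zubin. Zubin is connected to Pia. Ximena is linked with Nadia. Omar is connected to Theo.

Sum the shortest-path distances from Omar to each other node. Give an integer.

38

Distances from Omar: Bob:3, Chen:2, Dmitri:3, Ines:3, Jon:4, Mei:4, Nadia:3, Pia:3, Theo:1, Veda:4, Ximena:4, Zubin:4.
Sum = 3 + 2 + 3 + 3 + 4 + 4 + 3 + 3 + 1 + 4 + 4 + 4 = 38.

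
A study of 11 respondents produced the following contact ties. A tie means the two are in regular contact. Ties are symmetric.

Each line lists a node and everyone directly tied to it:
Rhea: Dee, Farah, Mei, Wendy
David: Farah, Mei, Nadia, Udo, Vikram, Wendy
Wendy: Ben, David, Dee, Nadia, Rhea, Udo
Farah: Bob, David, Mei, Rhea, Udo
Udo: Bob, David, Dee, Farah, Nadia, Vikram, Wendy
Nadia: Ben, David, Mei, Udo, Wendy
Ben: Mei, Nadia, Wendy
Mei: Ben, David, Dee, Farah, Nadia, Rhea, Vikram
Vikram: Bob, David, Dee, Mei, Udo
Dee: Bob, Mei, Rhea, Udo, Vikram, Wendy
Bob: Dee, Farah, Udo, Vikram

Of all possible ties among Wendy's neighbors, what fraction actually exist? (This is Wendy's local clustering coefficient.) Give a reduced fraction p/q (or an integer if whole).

Wendy's neighbors: Ben, David, Dee, Nadia, Rhea, and Udo (k = 6).
Possible neighbor pairs: C(6,2) = 15. Edges among them: Ben–Nadia, David–Nadia, David–Udo, Dee–Rhea, Dee–Udo, Nadia–Udo → e = 6.
Clustering(Wendy) = 6/15 = 2/5.

2/5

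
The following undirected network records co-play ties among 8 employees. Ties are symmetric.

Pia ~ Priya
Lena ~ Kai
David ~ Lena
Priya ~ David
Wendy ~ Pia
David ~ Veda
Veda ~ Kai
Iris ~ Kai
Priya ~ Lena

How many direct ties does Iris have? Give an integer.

Iris is directly tied to Kai. That is 1 neighbor, so the degree of Iris is 1.

1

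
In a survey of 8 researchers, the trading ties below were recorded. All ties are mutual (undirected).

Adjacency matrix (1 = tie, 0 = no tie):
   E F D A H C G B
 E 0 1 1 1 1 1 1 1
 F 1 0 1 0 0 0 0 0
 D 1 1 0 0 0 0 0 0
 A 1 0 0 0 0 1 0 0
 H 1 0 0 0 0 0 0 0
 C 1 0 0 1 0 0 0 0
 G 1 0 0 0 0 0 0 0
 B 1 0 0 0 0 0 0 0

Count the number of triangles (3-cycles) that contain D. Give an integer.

1

D's neighbors: E and F.
Neighbor pairs that are themselves tied: D–E–F. Each forms one triangle with D, for 1 in total.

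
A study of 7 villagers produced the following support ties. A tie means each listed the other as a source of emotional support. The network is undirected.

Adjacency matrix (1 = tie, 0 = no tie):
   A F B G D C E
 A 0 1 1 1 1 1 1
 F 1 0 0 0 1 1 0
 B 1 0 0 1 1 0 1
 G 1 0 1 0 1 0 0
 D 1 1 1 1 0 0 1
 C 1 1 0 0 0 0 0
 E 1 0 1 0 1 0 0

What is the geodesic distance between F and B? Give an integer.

One shortest route is F – A – B, which uses 2 edges, and F and B are not directly tied, so nothing shorter exists. So d(F,B) = 2.

2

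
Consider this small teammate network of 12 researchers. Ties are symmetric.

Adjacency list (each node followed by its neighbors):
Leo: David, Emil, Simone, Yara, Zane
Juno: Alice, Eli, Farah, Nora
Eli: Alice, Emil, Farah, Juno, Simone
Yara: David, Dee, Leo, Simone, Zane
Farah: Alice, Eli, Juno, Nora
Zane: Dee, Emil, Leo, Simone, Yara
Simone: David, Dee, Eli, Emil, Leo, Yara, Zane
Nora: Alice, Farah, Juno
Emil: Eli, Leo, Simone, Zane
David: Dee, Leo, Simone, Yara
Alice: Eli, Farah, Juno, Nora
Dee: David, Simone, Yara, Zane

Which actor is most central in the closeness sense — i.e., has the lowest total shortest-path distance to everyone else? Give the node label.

Simone

Farness (sum of distances to all others) for each node — Alice:23, David:23, Dee:23, Eli:17, Emil:19, Farah:23, Juno:23, Leo:22, Nora:31, Simone:16, Yara:22, Zane:22.
The smallest farness is 16, for Simone, so Simone has the highest closeness.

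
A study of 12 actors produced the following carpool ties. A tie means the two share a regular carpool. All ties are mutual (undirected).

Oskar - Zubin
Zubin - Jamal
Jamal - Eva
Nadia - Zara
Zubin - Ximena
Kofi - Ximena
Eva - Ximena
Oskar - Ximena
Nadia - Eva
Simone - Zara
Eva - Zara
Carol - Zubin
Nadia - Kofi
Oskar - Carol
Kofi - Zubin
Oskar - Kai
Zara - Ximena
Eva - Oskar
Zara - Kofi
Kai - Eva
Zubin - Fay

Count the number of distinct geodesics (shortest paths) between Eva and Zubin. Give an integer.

3

The shortest distance is 2. The length-2 paths are: Eva–Ximena–Zubin; Eva–Jamal–Zubin; Eva–Oskar–Zubin.
That gives 3 distinct shortest paths.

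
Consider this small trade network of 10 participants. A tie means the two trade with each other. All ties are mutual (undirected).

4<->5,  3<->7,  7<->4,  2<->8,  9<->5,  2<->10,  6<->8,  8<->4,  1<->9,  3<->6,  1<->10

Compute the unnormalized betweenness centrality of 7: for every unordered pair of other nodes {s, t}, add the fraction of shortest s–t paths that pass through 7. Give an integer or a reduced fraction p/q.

Pairs whose geodesics pass through 7 — 9–3: 1; 5–3: 1; 4–3: 1; 3–1: 1/2.
All other pairs contribute 0.
Summing the contributions gives betweenness(7) = 7/2.

7/2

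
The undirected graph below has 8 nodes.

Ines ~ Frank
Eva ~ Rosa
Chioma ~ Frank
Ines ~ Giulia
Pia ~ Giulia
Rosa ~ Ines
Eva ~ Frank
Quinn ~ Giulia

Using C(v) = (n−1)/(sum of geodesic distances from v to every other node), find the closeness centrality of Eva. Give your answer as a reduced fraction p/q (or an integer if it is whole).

7/17

Distances from Eva: Chioma:2, Frank:1, Giulia:3, Ines:2, Pia:4, Quinn:4, Rosa:1. Sum = 17.
n = 8, so closeness = 7/17.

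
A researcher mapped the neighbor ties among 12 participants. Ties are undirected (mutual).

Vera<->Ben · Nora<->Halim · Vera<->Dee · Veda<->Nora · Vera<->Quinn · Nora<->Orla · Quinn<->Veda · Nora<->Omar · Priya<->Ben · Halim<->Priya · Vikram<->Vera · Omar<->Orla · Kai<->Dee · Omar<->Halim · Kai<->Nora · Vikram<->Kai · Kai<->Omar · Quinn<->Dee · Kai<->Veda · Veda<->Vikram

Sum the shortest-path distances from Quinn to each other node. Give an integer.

Distances from Quinn: Ben:2, Dee:1, Halim:3, Kai:2, Nora:2, Omar:3, Orla:3, Priya:3, Veda:1, Vera:1, Vikram:2.
Sum = 2 + 1 + 3 + 2 + 2 + 3 + 3 + 3 + 1 + 1 + 2 = 23.

23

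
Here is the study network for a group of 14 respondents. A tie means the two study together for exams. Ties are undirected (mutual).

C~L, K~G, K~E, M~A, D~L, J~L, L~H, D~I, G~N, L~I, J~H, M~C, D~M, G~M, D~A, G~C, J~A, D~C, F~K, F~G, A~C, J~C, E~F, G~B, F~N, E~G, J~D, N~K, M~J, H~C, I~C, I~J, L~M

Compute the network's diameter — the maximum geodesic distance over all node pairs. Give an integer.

Eccentricity of each node (its greatest distance to any other): A:3, B:3, C:2, D:3, E:3, F:3, G:2, H:3, I:3, J:3, K:3, L:3, M:2, N:3.
The maximum eccentricity is 3, realized for instance by the pair H–K via H – C – G – K. So the diameter is 3.

3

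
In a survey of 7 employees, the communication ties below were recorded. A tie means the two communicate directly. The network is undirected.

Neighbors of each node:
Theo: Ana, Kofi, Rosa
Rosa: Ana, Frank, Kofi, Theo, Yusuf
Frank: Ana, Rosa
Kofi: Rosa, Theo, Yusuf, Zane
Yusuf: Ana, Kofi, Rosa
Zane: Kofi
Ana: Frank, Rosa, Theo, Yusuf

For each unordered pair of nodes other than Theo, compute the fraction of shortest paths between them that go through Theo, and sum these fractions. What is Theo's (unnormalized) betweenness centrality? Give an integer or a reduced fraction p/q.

Pairs whose geodesics pass through Theo — Zane–Ana: 1/3; Kofi–Ana: 1/3.
All other pairs contribute 0.
Summing the contributions gives betweenness(Theo) = 2/3.

2/3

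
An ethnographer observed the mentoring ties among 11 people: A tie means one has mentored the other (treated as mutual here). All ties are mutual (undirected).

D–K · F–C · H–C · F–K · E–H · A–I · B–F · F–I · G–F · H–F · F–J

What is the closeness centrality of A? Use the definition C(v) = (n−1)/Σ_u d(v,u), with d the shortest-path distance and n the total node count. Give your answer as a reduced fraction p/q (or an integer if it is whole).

10/29

Distances from A: B:3, C:3, D:4, E:4, F:2, G:3, H:3, I:1, J:3, K:3. Sum = 29.
n = 11, so closeness = 10/29.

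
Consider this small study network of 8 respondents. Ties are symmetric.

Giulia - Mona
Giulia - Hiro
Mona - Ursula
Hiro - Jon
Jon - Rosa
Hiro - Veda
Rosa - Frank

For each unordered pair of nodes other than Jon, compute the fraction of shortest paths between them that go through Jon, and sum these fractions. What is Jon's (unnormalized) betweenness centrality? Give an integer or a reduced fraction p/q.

10

Pairs whose geodesics pass through Jon — Giulia–Frank: 1; Giulia–Rosa: 1; Hiro–Frank: 1; Hiro–Rosa: 1; Frank–Ursula: 1; Frank–Mona: 1; Frank–Veda: 1; Ursula–Rosa: 1; Mona–Rosa: 1; Veda–Rosa: 1.
All other pairs contribute 0.
Summing the contributions gives betweenness(Jon) = 10.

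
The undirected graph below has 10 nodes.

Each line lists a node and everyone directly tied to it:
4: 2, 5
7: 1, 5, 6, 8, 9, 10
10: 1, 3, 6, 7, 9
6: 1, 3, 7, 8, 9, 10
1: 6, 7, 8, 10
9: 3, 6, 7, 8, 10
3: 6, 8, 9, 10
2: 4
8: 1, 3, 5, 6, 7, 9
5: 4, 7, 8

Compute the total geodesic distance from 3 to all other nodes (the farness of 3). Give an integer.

Distances from 3: 1:2, 2:4, 4:3, 5:2, 6:1, 7:2, 8:1, 9:1, 10:1.
Sum = 2 + 4 + 3 + 2 + 1 + 2 + 1 + 1 + 1 = 17.

17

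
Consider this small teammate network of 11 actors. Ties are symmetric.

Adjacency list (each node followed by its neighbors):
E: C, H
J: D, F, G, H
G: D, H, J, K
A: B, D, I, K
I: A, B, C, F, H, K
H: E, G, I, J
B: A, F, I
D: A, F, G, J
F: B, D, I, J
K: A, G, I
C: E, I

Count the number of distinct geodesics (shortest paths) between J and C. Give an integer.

3

The shortest distance is 3. The length-3 paths are: J–F–I–C; J–H–I–C; J–H–E–C.
That gives 3 distinct shortest paths.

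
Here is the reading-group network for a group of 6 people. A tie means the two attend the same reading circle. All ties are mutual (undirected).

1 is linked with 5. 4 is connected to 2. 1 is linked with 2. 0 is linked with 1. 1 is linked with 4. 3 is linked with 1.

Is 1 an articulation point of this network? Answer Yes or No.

Yes

Removing 1 leaves {2 and 4} with no path to {5}, so the network splits into 4 components. 1 is a cut vertex.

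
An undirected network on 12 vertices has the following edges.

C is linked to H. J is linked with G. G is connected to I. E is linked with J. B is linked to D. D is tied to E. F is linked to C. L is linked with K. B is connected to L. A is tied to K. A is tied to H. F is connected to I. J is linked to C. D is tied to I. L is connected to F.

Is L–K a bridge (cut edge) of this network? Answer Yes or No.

No

Even without that edge, L still reaches K via L – F – C – H – A – K, so the network stays connected. Not a bridge.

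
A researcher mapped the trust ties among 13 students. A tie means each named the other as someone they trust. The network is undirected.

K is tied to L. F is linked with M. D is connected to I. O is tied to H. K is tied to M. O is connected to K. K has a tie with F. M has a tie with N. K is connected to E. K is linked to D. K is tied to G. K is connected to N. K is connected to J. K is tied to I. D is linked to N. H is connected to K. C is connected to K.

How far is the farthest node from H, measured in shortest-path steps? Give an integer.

2

Distances from H: C:2, D:2, E:2, F:2, G:2, I:2, J:2, K:1, L:2, M:2, N:2, O:1.
The largest is 2 (to G, E, N, I, J, C, D, M, F, and L), so the eccentricity of H is 2.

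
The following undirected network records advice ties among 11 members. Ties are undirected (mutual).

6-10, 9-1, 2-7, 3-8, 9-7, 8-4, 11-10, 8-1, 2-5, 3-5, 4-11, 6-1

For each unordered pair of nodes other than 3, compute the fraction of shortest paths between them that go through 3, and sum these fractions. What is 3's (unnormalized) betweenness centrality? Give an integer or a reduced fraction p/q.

9

Pairs whose geodesics pass through 3 — 1–5: 1; 6–5: 1; 10–5: 2/2; 11–5: 1; 11–2: 1; 4–5: 1; 4–2: 1; 8–5: 1; 8–2: 1.
All other pairs contribute 0.
Summing the contributions gives betweenness(3) = 9.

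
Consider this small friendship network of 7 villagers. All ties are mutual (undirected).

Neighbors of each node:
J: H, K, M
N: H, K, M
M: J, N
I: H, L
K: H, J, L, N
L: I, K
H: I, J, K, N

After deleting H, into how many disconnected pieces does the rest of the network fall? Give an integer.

H's neighbors (I, J, K, and N) remain reachable from one another through other ties, so the rest of the network stays in one piece.

1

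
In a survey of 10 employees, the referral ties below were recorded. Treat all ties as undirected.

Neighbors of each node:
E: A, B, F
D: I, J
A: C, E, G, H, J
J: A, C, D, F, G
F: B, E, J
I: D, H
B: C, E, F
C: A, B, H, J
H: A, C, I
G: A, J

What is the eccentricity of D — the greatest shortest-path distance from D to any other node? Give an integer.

3

Distances from D: A:2, B:3, C:2, E:3, F:2, G:2, H:2, I:1, J:1.
The largest is 3 (to E and B), so the eccentricity of D is 3.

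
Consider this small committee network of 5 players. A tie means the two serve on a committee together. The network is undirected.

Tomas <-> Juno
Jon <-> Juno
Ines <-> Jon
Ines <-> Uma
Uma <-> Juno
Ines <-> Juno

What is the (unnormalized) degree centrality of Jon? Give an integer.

2

Jon is directly tied to Ines and Juno. That is 2 neighbors, so the degree of Jon is 2.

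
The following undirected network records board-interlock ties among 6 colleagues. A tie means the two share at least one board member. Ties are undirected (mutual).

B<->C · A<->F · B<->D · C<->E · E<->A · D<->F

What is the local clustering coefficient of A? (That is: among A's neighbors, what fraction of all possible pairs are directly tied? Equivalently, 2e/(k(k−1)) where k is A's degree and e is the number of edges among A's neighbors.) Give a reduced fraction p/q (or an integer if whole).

0

A's neighbors: E and F (k = 2).
Possible neighbor pairs: C(2,2) = 1. Edges among them: none → e = 0.
Clustering(A) = 0/1.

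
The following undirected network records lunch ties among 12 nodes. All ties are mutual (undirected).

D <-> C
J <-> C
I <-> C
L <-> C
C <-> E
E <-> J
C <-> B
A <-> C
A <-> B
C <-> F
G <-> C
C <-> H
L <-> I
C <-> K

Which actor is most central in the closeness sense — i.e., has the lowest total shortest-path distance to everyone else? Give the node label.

C

Farness (sum of distances to all others) for each node — A:20, B:20, C:11, D:21, E:20, F:21, G:21, H:21, I:20, J:20, K:21, L:20.
The smallest farness is 11, for C, so C has the highest closeness.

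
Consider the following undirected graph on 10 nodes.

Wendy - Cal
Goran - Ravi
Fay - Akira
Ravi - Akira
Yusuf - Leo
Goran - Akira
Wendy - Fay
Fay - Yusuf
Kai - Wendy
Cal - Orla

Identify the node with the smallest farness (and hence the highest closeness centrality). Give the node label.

Farness (sum of distances to all others) for each node — Akira:20, Cal:24, Fay:16, Goran:27, Kai:26, Leo:30, Orla:32, Ravi:27, Wendy:18, Yusuf:22.
The smallest farness is 16, for Fay, so Fay has the highest closeness.

Fay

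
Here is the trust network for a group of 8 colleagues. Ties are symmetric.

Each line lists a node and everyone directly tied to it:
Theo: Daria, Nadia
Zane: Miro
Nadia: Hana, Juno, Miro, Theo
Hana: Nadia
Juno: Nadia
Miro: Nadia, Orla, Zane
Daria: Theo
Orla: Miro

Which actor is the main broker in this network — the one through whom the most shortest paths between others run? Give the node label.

Nadia

Unnormalized betweenness of each node: Daria:0, Hana:0, Juno:0, Miro:11, Nadia:17, Orla:0, Theo:6, Zane:0.
Nadia has the largest value, 17, making it the main broker — the node through which the most shortest paths run.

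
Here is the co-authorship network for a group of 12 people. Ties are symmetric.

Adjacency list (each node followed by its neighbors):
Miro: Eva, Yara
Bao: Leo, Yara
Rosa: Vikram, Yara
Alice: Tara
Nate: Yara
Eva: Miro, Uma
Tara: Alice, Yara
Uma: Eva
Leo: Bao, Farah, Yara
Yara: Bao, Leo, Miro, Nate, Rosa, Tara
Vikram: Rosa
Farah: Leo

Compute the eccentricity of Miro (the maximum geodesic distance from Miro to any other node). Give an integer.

Distances from Miro: Alice:3, Bao:2, Eva:1, Farah:3, Leo:2, Nate:2, Rosa:2, Tara:2, Uma:2, Vikram:3, Yara:1.
The largest is 3 (to Alice, Farah, and Vikram), so the eccentricity of Miro is 3.

3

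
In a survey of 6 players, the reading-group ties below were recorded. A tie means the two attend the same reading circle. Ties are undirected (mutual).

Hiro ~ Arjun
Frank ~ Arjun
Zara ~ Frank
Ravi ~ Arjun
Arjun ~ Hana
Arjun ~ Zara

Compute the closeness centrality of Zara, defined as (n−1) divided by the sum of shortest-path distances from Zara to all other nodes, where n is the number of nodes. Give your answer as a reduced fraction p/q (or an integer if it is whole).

5/8

Distances from Zara: Arjun:1, Frank:1, Hana:2, Hiro:2, Ravi:2. Sum = 8.
n = 6, so closeness = 5/8.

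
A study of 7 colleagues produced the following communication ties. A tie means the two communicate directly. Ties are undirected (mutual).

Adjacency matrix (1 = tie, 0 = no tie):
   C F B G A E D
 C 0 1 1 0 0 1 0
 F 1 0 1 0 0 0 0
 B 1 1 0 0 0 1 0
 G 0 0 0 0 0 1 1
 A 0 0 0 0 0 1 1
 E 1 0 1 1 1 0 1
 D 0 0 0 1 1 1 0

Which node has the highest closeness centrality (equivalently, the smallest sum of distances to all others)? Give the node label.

E

Farness (sum of distances to all others) for each node — A:11, B:9, C:9, D:10, E:7, F:13, G:11.
The smallest farness is 7, for E, so E has the highest closeness.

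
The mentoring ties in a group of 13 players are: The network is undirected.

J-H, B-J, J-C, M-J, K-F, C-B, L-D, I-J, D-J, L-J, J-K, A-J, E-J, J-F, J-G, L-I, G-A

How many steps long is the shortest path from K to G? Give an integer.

2

One shortest route is K – J – G, which uses 2 edges, and K and G are not directly tied, so nothing shorter exists. So d(K,G) = 2.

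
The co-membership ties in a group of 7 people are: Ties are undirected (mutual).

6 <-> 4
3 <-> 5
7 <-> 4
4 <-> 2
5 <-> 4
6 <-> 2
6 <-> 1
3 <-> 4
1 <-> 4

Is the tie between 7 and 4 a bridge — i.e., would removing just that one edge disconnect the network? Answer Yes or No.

Yes

Without the 7–4 edge there is no alternate route between 7 and 4, so the network disconnects. It is a bridge.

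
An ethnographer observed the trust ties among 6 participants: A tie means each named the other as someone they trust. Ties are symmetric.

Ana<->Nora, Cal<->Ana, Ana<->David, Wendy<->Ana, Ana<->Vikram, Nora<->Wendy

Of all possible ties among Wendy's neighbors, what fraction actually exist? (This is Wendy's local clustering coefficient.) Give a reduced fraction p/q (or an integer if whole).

Wendy's neighbors: Ana and Nora (k = 2).
Possible neighbor pairs: C(2,2) = 1. Edges among them: Ana–Nora → e = 1.
Clustering(Wendy) = 1/1.

1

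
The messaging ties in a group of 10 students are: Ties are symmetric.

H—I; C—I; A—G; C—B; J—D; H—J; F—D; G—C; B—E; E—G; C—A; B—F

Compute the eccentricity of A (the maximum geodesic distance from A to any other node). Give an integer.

Distances from A: B:2, C:1, D:4, E:2, F:3, G:1, H:3, I:2, J:4.
The largest is 4 (to D and J), so the eccentricity of A is 4.

4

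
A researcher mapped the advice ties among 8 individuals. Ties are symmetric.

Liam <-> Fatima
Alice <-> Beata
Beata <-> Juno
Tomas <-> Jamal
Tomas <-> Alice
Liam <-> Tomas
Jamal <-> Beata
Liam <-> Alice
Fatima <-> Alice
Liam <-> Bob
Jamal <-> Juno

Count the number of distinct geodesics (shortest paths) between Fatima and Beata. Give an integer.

1

The shortest distance is 2, and the only length-2 path is Fatima–Alice–Beata. So there is exactly 1 shortest path.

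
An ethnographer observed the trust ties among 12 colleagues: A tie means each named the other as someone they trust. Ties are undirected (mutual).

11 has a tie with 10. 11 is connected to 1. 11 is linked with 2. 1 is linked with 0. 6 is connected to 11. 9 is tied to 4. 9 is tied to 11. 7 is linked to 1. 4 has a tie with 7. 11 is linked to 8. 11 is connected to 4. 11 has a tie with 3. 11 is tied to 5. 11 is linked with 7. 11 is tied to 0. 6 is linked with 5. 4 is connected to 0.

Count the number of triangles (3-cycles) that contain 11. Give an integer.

11's neighbors: 0, 1, 2, 3, 4, 5, 6, 7, 8, 9, and 10.
Neighbor pairs that are themselves tied: 11–0–1; 11–0–4; 11–1–7; 11–4–7; 11–4–9; 11–5–6. Each forms one triangle with 11, for 6 in total.

6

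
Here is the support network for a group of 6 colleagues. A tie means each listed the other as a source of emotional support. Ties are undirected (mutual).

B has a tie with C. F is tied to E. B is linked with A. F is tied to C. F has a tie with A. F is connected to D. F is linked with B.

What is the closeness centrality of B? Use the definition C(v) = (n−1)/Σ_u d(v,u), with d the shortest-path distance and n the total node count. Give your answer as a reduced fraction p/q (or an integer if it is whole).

Distances from B: A:1, C:1, D:2, E:2, F:1. Sum = 7.
n = 6, so closeness = 5/7.

5/7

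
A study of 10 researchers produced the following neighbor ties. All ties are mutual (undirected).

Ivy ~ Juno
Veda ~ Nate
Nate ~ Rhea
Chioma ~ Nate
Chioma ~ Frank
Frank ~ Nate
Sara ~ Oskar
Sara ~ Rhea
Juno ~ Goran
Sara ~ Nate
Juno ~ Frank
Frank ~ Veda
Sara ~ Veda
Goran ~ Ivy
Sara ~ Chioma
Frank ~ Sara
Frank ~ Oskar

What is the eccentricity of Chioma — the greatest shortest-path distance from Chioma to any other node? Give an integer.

3

Distances from Chioma: Frank:1, Goran:3, Ivy:3, Juno:2, Nate:1, Oskar:2, Rhea:2, Sara:1, Veda:2.
The largest is 3 (to Goran and Ivy), so the eccentricity of Chioma is 3.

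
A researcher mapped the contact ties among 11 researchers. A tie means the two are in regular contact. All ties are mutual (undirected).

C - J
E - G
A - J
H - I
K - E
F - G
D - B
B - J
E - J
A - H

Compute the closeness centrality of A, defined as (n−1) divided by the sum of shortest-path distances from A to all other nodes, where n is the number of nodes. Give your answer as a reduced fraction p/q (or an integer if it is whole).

10/23

Distances from A: B:2, C:2, D:3, E:2, F:4, G:3, H:1, I:2, J:1, K:3. Sum = 23.
n = 11, so closeness = 10/23.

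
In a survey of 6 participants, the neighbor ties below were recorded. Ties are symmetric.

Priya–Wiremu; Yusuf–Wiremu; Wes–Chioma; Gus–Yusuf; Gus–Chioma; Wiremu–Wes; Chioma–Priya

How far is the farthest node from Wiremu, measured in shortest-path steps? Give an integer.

Distances from Wiremu: Chioma:2, Gus:2, Priya:1, Wes:1, Yusuf:1.
The largest is 2 (to Chioma and Gus), so the eccentricity of Wiremu is 2.

2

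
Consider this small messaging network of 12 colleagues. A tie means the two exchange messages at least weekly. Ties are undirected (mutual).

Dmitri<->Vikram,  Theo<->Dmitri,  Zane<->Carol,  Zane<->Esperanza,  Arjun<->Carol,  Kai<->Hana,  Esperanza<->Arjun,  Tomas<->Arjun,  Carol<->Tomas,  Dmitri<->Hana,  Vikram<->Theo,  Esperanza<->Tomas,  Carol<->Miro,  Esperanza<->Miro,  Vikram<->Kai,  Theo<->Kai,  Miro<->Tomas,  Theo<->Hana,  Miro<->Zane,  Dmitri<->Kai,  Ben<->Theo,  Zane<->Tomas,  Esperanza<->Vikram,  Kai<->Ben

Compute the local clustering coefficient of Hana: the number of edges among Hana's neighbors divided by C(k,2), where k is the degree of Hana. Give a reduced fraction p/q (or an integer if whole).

1

Hana's neighbors: Dmitri, Kai, and Theo (k = 3).
Possible neighbor pairs: C(3,2) = 3. Edges among them: Dmitri–Kai, Dmitri–Theo, Kai–Theo → e = 3.
Clustering(Hana) = 3/3 = 1.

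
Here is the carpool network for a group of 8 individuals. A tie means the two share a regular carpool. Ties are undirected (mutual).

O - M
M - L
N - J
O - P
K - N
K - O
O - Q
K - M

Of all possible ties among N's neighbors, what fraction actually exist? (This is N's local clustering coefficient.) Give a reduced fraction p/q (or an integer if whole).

0

N's neighbors: J and K (k = 2).
Possible neighbor pairs: C(2,2) = 1. Edges among them: none → e = 0.
Clustering(N) = 0/1.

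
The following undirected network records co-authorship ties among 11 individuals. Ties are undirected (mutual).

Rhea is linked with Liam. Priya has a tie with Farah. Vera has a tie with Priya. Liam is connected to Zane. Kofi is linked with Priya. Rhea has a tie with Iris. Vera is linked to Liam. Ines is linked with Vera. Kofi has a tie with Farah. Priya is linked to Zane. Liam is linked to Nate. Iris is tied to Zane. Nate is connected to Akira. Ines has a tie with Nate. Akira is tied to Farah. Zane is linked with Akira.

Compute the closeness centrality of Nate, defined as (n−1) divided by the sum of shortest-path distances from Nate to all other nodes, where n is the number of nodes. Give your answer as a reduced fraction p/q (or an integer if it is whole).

Distances from Nate: Akira:1, Farah:2, Ines:1, Iris:3, Kofi:3, Liam:1, Priya:3, Rhea:2, Vera:2, Zane:2. Sum = 20.
n = 11, so closeness = 10/20 = 1/2.

1/2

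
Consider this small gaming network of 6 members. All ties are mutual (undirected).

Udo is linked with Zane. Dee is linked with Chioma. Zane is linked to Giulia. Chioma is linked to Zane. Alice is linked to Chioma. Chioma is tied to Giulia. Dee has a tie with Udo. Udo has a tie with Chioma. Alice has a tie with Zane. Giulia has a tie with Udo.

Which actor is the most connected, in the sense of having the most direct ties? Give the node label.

Degrees — Alice:2, Chioma:5, Dee:2, Giulia:3, Udo:4, Zane:4.
The maximum is 5, attained only by Chioma.

Chioma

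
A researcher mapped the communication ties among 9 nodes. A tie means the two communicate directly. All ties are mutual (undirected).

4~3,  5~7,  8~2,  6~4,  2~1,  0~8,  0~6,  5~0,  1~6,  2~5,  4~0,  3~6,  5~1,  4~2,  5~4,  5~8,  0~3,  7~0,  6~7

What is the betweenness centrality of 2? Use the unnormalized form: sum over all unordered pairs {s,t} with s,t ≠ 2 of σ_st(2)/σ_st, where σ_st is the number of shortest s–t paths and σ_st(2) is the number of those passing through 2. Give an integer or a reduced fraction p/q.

7/6

Pairs whose geodesics pass through 2 — 4–8: 1/3; 4–1: 1/3; 8–1: 1/2.
All other pairs contribute 0.
Summing the contributions gives betweenness(2) = 7/6.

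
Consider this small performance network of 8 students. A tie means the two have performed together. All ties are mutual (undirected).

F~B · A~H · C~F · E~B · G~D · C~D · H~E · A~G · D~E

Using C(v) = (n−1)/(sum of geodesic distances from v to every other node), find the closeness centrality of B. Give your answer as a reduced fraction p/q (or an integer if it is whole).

Distances from B: A:3, C:2, D:2, E:1, F:1, G:3, H:2. Sum = 14.
n = 8, so closeness = 7/14 = 1/2.

1/2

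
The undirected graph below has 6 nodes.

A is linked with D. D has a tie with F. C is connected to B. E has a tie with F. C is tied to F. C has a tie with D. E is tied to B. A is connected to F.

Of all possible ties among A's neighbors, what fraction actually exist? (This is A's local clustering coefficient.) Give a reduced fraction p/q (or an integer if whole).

1

A's neighbors: D and F (k = 2).
Possible neighbor pairs: C(2,2) = 1. Edges among them: D–F → e = 1.
Clustering(A) = 1/1.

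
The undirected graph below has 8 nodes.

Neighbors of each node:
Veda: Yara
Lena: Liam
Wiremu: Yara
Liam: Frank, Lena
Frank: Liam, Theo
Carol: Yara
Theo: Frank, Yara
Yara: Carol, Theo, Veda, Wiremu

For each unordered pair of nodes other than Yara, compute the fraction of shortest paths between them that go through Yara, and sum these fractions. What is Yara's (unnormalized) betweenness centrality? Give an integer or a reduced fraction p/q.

Pairs whose geodesics pass through Yara — Lena–Veda: 1; Lena–Wiremu: 1; Lena–Carol: 1; Veda–Theo: 1; Veda–Liam: 1; Veda–Wiremu: 1; Veda–Carol: 1; Veda–Frank: 1; Theo–Wiremu: 1; Theo–Carol: 1; Liam–Wiremu: 1; Liam–Carol: 1; Wiremu–Carol: 1; Wiremu–Frank: 1 … (+1 more pairs).
All other pairs contribute 0.
Summing the contributions gives betweenness(Yara) = 15.

15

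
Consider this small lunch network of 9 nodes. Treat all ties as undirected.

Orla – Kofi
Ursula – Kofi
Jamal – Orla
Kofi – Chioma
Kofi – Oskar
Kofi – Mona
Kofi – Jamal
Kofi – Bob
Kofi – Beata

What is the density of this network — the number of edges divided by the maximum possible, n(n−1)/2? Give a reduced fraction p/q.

There are 9 edges and 9 nodes, so the maximum possible is C(9,2) = 36.
Density = 9/36 = 1/4.

1/4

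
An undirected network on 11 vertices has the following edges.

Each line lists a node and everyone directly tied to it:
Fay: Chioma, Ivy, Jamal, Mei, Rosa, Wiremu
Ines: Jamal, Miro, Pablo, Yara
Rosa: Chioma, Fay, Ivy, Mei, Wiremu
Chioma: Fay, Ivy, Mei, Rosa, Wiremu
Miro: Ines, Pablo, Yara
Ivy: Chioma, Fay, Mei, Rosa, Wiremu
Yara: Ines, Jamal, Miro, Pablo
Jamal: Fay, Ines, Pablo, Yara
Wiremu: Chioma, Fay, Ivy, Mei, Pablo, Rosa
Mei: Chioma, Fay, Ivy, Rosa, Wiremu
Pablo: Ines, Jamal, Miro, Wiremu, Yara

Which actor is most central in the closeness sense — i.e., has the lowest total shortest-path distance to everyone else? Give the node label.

Wiremu

Farness (sum of distances to all others) for each node — Chioma:18, Fay:15, Ines:20, Ivy:18, Jamal:16, Mei:18, Miro:22, Pablo:15, Rosa:18, Wiremu:14, Yara:20.
The smallest farness is 14, for Wiremu, so Wiremu has the highest closeness.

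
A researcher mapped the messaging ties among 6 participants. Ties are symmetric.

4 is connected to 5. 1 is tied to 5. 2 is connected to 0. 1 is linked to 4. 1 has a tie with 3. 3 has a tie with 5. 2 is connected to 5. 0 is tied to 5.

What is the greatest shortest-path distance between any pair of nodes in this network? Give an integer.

2

Eccentricity of each node (its greatest distance to any other): 0:2, 1:2, 2:2, 3:2, 4:2, 5:1.
The maximum eccentricity is 2, realized for instance by the pair 2–4 via 2 – 5 – 4. So the diameter is 2.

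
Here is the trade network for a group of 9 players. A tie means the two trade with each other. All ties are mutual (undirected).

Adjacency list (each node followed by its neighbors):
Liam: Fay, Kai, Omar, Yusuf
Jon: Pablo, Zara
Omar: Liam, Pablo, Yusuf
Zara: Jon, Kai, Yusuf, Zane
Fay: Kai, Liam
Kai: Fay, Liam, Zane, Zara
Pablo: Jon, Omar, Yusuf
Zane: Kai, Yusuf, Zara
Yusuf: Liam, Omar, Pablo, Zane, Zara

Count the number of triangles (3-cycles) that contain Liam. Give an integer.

2

Liam's neighbors: Fay, Kai, Omar, and Yusuf.
Neighbor pairs that are themselves tied: Liam–Fay–Kai; Liam–Omar–Yusuf. Each forms one triangle with Liam, for 2 in total.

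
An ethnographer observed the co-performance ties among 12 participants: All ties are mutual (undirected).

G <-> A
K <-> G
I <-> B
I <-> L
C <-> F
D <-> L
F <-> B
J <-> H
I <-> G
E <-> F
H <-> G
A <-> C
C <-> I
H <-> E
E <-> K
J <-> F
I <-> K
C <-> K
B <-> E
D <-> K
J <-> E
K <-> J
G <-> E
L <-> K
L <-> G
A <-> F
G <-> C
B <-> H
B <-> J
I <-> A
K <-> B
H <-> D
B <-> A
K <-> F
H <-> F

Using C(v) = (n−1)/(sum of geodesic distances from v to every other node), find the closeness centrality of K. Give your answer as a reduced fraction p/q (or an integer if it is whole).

11/13

Distances from K: A:2, B:1, C:1, D:1, E:1, F:1, G:1, H:2, I:1, J:1, L:1. Sum = 13.
n = 12, so closeness = 11/13.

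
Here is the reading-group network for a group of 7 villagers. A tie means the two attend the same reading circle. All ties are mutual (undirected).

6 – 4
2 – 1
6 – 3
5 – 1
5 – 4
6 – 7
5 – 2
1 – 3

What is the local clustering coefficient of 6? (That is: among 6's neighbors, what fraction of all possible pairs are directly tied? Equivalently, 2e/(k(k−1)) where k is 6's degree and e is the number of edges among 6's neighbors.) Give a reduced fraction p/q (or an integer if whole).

6's neighbors: 3, 4, and 7 (k = 3).
Possible neighbor pairs: C(3,2) = 3. Edges among them: none → e = 0.
Clustering(6) = 0/3 = 0.

0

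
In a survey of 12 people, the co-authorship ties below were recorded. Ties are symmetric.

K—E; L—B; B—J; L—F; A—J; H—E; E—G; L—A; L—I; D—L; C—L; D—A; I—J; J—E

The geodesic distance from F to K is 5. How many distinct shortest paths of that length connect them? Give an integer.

The shortest distance is 5. The length-5 paths are: F–L–A–J–E–K; F–L–B–J–E–K; F–L–I–J–E–K.
That gives 3 distinct shortest paths.

3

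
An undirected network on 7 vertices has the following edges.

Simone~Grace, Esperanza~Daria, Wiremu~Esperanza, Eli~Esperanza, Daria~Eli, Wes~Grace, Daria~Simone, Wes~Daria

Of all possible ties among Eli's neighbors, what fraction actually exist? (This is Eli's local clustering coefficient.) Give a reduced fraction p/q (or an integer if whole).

1

Eli's neighbors: Daria and Esperanza (k = 2).
Possible neighbor pairs: C(2,2) = 1. Edges among them: Daria–Esperanza → e = 1.
Clustering(Eli) = 1/1.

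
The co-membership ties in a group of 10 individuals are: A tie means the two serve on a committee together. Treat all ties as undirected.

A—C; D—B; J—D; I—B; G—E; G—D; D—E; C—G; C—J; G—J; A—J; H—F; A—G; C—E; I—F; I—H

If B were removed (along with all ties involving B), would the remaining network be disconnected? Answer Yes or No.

Yes

Removing B leaves {A, C, D, E, G, and J} with no path to {F, H, and I}, so the network splits into 2 components. B is a cut vertex.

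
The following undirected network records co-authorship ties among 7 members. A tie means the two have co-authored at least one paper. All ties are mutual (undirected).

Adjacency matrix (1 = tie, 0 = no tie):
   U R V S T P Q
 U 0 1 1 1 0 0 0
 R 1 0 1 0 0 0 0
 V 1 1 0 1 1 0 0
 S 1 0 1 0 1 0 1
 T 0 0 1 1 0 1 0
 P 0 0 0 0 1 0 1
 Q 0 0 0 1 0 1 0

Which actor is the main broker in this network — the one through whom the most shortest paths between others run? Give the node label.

S

Unnormalized betweenness of each node: P:1/2, Q:5/6, R:0, S:14/3, T:19/6, U:1, V:23/6.
S has the largest value, 14/3, making it the main broker — the node through which the most shortest paths run.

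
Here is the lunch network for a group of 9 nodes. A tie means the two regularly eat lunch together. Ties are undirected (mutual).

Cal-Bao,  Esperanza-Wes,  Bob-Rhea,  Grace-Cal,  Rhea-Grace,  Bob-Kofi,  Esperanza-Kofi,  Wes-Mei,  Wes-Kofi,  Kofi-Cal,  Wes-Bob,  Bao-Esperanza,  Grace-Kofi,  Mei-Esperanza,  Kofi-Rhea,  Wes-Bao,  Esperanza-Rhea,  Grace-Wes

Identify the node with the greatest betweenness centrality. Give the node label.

Wes

Unnormalized betweenness of each node: Bao:37/30, Bob:1/4, Cal:5/6, Esperanza:239/60, Grace:77/60, Kofi:239/60, Mei:0, Rhea:1, Wes:193/30.
Wes has the largest value, 193/30, making it the main broker — the node through which the most shortest paths run.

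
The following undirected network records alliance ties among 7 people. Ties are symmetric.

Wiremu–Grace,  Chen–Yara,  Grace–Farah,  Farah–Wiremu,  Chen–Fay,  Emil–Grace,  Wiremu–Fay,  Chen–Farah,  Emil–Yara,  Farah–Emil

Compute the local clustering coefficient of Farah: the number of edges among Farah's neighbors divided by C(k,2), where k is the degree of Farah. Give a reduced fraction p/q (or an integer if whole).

1/3

Farah's neighbors: Chen, Emil, Grace, and Wiremu (k = 4).
Possible neighbor pairs: C(4,2) = 6. Edges among them: Emil–Grace, Grace–Wiremu → e = 2.
Clustering(Farah) = 2/6 = 1/3.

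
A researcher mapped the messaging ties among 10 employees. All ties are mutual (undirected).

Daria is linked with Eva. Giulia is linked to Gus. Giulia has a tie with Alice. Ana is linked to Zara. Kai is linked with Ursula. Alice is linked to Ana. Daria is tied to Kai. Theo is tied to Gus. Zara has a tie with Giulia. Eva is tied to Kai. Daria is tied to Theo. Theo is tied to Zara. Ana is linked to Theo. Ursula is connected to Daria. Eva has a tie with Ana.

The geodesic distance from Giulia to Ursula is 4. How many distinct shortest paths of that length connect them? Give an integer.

The shortest distance is 4. The length-4 paths are: Giulia–Zara–Theo–Daria–Ursula; Giulia–Gus–Theo–Daria–Ursula.
That gives 2 distinct shortest paths.

2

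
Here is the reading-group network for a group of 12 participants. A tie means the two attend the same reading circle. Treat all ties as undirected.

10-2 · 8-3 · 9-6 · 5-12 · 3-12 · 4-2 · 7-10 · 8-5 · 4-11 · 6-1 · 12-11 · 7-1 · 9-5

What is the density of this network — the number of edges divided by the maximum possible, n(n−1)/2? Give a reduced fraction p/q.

There are 13 edges and 12 nodes, so the maximum possible is C(12,2) = 66.
Density = 13/66.

13/66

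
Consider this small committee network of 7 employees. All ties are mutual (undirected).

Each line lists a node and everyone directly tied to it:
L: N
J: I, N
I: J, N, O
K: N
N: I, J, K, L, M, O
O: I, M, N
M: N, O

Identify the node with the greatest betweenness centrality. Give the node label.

N

Unnormalized betweenness of each node: I:1/2, J:0, K:0, L:0, M:0, N:11, O:1/2.
N has the largest value, 11, making it the main broker — the node through which the most shortest paths run.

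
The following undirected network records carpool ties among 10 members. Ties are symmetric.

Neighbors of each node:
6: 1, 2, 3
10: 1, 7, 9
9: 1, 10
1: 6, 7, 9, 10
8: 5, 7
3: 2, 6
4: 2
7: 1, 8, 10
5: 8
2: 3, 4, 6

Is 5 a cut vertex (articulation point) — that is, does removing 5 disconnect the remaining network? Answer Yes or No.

No

Even without 5, every remaining node can still reach every other (the residual graph is connected), so 5 is not a cut vertex.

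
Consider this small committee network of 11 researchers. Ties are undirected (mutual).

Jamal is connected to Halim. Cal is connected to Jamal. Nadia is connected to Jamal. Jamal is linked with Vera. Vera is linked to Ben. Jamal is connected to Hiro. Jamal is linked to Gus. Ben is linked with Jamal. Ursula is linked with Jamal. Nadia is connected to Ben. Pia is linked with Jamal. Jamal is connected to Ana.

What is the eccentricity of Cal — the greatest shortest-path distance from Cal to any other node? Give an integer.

Distances from Cal: Ana:2, Ben:2, Gus:2, Halim:2, Hiro:2, Jamal:1, Nadia:2, Pia:2, Ursula:2, Vera:2.
The largest is 2 (to Nadia, Ben, Vera, Ana, Pia, Hiro, Gus, Halim, and Ursula), so the eccentricity of Cal is 2.

2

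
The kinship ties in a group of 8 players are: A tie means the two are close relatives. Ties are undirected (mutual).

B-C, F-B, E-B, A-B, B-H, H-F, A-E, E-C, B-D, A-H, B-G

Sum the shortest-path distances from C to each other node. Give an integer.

Distances from C: A:2, B:1, D:2, E:1, F:2, G:2, H:2.
Sum = 2 + 1 + 2 + 1 + 2 + 2 + 2 = 12.

12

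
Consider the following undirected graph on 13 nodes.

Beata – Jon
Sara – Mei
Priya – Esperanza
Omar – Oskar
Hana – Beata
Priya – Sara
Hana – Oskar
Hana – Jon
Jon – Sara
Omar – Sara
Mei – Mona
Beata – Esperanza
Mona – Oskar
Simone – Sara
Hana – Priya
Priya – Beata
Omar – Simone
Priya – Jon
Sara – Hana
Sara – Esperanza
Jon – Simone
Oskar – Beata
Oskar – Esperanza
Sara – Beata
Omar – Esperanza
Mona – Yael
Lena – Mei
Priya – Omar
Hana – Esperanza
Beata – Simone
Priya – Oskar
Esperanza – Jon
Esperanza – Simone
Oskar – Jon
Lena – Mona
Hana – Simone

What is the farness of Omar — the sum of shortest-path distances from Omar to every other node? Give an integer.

21

Distances from Omar: Beata:2, Esperanza:1, Hana:2, Jon:2, Lena:3, Mei:2, Mona:2, Oskar:1, Priya:1, Sara:1, Simone:1, Yael:3.
Sum = 2 + 1 + 2 + 2 + 3 + 2 + 2 + 1 + 1 + 1 + 1 + 3 = 21.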